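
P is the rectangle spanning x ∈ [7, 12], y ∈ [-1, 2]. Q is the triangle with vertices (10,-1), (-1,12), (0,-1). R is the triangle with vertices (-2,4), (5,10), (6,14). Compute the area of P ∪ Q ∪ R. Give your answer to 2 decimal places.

By inclusion–exclusion:
Individual areas: |P| = 15, |Q| = 65, |R| = 11.
|P∩Q| = 5.1923.
|P∩R| = 0.
|Q∩R| = 2.9011.
|P∩Q∩R| = 0.
|P ∪ Q ∪ R| = 91 − 8.0934 + 0 = 82.91.

82.91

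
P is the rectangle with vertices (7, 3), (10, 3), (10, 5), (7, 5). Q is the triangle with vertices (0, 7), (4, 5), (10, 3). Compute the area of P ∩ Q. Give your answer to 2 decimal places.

0.30

The intersection is the polygon with vertices (7,4.2), (10,3), (7,4).
By the shoelace formula its area is 0.30.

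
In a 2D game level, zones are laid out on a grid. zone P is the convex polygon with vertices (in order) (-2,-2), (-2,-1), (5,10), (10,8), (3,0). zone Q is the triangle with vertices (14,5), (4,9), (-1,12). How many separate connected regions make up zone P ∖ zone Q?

2

zone P ∖ zone Q splits into 2 disjoint pieces (area 46.6381, area 4.5913).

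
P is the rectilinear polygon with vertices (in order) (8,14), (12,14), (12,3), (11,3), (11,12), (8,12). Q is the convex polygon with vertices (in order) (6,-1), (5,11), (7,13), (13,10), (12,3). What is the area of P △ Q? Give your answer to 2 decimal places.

76.50

|P| = 17, |Q| = 75.5, |P∩Q| = 8.
|P △ Q| = |P| + |Q| − 2·|P∩Q| = 17 + 75.5 − 16 = 76.50.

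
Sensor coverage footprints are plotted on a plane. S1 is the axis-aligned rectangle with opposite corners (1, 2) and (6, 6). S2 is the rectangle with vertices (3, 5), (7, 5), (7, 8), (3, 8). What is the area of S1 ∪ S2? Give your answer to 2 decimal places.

By inclusion–exclusion:
Individual areas: |S1| = 20, |S2| = 12.
|S1∩S2|: x∈[3,6], y∈[5,6] → 3·1 = 3.
|S1 ∪ S2| = 32 − 3 = 29.00.

29.00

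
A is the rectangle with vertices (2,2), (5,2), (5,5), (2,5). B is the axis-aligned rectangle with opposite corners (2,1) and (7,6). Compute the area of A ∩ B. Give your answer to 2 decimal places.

|A∩B|: x∈[2,5], y∈[2,5] → 3·3 = 9.

9.00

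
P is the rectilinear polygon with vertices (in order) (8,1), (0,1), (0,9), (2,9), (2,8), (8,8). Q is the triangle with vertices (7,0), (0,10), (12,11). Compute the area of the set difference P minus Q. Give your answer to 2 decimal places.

28.33

|P| = 58, |P∩Q| = 29.6727.
|P ∖ Q| = |P| − |P∩Q| = 58 − 29.6727 = 28.33.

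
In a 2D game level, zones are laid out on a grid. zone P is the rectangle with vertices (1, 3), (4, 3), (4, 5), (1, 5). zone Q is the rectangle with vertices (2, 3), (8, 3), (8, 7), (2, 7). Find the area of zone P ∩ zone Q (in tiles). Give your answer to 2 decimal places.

|zone P∩zone Q|: x∈[2,4], y∈[3,5] → 2·2 = 4.

4.00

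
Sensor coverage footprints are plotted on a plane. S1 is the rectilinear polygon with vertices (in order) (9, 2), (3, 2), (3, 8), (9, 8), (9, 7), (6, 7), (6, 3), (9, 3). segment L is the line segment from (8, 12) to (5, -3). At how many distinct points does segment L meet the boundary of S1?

The segment meets the boundary at (6.2,3), (7,7), (7.2,8), (6,2).

4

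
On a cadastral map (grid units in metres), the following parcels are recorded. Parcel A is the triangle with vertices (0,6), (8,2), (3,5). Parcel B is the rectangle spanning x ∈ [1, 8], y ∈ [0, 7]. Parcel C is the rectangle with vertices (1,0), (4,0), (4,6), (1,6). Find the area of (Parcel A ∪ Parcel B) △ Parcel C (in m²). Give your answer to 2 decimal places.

31.08

|Parcel A ∪ Parcel B| = 49.0833.
|(Parcel A ∪ Parcel B) ∩ Parcel C| = 18.
|(Parcel A ∪ Parcel B) △ Parcel C| = 49.0833 + 18 − 36 = 31.08.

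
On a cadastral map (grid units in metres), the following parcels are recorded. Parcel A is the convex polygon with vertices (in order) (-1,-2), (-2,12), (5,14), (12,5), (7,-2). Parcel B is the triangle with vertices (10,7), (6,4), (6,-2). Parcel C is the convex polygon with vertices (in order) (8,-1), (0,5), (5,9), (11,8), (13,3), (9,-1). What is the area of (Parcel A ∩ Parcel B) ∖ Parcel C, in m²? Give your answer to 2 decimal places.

|Parcel A ∩ Parcel B| = 12.
|(Parcel A ∩ Parcel B) ∩ Parcel C| = 10.9583.
|(Parcel A ∩ Parcel B) ∖ Parcel C| = 12 − 10.9583 = 1.04.

1.04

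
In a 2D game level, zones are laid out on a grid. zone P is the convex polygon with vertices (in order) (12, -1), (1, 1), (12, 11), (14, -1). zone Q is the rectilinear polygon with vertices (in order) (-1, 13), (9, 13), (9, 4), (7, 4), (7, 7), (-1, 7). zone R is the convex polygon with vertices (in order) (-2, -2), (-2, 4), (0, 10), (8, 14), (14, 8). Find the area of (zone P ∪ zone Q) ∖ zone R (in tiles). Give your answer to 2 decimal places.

61.72

|zone P ∪ zone Q| = 137.2727.
|(zone P ∪ zone Q) ∩ zone R| = 75.5522.
|(zone P ∪ zone Q) ∖ zone R| = 137.2727 − 75.5522 = 61.72.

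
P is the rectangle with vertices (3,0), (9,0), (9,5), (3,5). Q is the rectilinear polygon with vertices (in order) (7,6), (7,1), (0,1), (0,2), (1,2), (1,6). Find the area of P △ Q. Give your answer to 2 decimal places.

29.00

|P| = 30, |Q| = 31, |P∩Q| = 16.
|P △ Q| = |P| + |Q| − 2·|P∩Q| = 30 + 31 − 32 = 29.00.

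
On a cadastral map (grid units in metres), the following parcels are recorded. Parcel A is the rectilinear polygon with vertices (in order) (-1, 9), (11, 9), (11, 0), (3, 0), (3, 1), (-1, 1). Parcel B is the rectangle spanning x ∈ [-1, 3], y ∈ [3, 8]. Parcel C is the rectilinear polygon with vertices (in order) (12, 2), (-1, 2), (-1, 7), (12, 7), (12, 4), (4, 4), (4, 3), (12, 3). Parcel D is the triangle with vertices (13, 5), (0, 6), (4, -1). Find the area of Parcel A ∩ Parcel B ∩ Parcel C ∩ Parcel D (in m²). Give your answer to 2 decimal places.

The intersection is the polygon with vertices (1.714,3), (0,6), (3,5.769), (3,3).
By the shoelace formula its area is 6.08.

6.08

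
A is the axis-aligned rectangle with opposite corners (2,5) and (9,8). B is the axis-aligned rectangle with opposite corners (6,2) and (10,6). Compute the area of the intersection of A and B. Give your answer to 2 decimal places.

|A∩B|: x∈[6,9], y∈[5,6] → 3·1 = 3.

3.00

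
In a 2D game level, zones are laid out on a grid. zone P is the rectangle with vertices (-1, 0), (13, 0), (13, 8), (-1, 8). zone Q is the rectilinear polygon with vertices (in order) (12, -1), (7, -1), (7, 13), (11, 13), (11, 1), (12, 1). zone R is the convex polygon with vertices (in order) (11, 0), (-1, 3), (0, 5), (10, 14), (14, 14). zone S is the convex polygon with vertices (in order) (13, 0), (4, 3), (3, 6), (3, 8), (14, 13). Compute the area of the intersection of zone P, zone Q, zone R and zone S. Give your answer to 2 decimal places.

The intersection is the polygon with vertices (11.214,1), (11.133,0.622), (7,2), (7,8), (11,8), (11,1).
By the shoelace formula its area is 26.73.

26.73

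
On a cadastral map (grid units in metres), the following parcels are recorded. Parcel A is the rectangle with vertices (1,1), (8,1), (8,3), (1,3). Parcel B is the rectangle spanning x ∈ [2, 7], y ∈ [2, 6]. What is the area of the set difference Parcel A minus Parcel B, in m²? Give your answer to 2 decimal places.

9.00

|Parcel A∩Parcel B|: x∈[2,7], y∈[2,3] → 5·1 = 5.
|Parcel A| = 14.
|Parcel A ∖ Parcel B| = |Parcel A| − |Parcel A∩Parcel B| = 14 − 5 = 9.00.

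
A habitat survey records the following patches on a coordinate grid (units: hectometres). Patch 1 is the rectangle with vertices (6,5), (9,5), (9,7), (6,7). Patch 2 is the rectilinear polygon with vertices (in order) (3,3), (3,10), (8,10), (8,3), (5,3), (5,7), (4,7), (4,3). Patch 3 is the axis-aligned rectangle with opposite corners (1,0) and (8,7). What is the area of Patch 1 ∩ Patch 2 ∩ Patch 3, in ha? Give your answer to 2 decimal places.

The intersection is the polygon with vertices (6,7), (8,7), (8,5), (6,5).
By the shoelace formula its area is 4.00.

4.00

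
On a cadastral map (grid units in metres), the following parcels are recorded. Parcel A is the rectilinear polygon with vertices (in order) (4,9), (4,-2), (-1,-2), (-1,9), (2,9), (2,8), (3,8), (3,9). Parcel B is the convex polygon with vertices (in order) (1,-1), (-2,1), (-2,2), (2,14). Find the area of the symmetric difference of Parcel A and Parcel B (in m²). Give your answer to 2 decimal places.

|Parcel A| = 54, |Parcel B| = 25.5, |Parcel A∩Parcel B| = 19.3333.
|Parcel A △ Parcel B| = |Parcel A| + |Parcel B| − 2·|Parcel A∩Parcel B| = 54 + 25.5 − 38.6667 = 40.83.

40.83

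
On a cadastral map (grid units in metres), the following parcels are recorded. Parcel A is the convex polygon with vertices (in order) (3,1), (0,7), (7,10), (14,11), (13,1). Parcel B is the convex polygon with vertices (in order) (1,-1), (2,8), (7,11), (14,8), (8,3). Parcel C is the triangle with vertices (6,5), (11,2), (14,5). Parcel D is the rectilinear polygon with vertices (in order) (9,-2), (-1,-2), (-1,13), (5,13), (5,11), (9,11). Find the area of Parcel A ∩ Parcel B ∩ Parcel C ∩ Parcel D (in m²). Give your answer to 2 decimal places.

The intersection is the polygon with vertices (6,5), (9,5), (9,3.833), (8.558,3.465).
By the shoelace formula its area is 2.56.

2.56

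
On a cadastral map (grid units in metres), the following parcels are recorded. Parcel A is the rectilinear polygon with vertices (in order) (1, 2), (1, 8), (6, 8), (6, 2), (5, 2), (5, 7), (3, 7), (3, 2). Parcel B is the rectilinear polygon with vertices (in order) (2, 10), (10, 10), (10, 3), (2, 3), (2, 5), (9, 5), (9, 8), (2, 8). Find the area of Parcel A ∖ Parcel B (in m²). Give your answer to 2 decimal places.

|Parcel A| = 20, |Parcel A∩Parcel B| = 4.
|Parcel A ∖ Parcel B| = |Parcel A| − |Parcel A∩Parcel B| = 20 − 4 = 16.00.

16.00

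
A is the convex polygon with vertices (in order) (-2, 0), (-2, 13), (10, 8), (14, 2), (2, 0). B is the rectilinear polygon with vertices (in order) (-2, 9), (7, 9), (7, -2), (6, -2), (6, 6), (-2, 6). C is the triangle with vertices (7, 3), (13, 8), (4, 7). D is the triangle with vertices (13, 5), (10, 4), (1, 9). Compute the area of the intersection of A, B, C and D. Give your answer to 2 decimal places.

The intersection is the polygon with vertices (6.25,7.25), (7,7), (7,5.667), (4.5,7.056).
By the shoelace formula its area is 1.96.

1.96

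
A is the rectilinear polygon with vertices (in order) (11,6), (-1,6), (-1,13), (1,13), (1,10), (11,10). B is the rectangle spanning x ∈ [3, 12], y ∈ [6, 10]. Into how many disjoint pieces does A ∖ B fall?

A ∖ B is a single connected region.

1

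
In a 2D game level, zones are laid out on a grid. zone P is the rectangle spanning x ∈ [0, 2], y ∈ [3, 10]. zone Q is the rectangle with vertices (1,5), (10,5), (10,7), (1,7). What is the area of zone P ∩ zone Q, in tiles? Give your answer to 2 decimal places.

|zone P∩zone Q|: x∈[1,2], y∈[5,7] → 1·2 = 2.

2.00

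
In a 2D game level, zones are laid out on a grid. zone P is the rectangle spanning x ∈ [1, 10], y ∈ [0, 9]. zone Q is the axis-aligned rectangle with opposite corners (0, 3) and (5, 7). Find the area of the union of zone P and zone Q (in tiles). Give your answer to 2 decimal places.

By inclusion–exclusion:
Individual areas: |zone P| = 81, |zone Q| = 20.
|zone P∩zone Q|: x∈[1,5], y∈[3,7] → 4·4 = 16.
|zone P ∪ zone Q| = 101 − 16 = 85.00.

85.00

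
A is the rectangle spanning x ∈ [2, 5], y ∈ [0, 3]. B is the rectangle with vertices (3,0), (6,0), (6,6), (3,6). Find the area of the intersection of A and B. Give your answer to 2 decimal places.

6.00

|A∩B|: x∈[3,5], y∈[0,3] → 2·3 = 6.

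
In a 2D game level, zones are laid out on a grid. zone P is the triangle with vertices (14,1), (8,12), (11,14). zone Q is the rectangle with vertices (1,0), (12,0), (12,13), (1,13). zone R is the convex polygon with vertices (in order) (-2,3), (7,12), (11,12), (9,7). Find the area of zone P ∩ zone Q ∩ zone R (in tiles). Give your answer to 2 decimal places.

The intersection is the polygon with vertices (8,12), (11,12), (9.731,8.827).
By the shoelace formula its area is 4.76.

4.76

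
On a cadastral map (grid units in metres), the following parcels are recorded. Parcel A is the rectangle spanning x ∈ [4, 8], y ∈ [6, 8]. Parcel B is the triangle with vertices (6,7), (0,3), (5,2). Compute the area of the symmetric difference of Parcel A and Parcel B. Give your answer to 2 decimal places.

|Parcel A| = 8, |Parcel B| = 13, |Parcel A∩Parcel B| = 0.65.
|Parcel A △ Parcel B| = |Parcel A| + |Parcel B| − 2·|Parcel A∩Parcel B| = 8 + 13 − 1.3 = 19.70.

19.70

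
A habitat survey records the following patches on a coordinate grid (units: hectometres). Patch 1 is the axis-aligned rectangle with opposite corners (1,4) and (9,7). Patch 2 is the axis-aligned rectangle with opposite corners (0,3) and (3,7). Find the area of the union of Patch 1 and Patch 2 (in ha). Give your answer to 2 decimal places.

By inclusion–exclusion:
Individual areas: |Patch 1| = 24, |Patch 2| = 12.
|Patch 1∩Patch 2|: x∈[1,3], y∈[4,7] → 2·3 = 6.
|Patch 1 ∪ Patch 2| = 36 − 6 = 30.00.

30.00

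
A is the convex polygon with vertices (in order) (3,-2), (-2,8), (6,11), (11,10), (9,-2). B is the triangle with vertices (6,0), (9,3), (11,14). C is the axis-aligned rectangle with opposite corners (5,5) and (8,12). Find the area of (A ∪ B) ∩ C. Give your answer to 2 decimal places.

17.41

The region (A ∪ B) ∩ C is the polygon with vertices (6,11), (8,10.6), (8,5), (5,5), (5,10.625).
By the shoelace formula its area is 17.41.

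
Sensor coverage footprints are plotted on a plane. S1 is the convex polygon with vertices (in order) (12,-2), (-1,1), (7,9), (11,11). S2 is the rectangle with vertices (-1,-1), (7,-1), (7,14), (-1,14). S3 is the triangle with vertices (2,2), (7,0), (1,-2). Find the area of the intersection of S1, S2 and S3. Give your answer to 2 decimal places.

The intersection is the polygon with vertices (1.6,0.4), (2,2), (7,0), (5.5,-0.5).
By the shoelace formula its area is 6.05.

6.05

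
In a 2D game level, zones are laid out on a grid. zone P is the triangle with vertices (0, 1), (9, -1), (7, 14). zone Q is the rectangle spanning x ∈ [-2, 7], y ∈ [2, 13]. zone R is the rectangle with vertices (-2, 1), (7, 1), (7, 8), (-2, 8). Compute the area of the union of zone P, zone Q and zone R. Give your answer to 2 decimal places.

128.27

By inclusion–exclusion:
Individual areas: |zone P| = 65.5, |zone Q| = 99, |zone R| = 63.
|zone P∩zone Q| = 38.5.
|zone P∩zone R| = 35.8077.
|zone Q∩zone R|: x∈[-2,7], y∈[2,8] → 9·6 = 54.
|zone P∩zone Q∩zone R| = 29.0769.
|zone P ∪ zone Q ∪ zone R| = 227.5 − 128.3077 + 29.0769 = 128.27.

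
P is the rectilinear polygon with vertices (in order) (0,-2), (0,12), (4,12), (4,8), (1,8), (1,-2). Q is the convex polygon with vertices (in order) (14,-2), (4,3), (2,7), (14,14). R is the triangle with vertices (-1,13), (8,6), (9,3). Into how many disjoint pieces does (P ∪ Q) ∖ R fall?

(P ∪ Q) ∖ R splits into 2 disjoint pieces (area 5.3651, area 122.0816).

2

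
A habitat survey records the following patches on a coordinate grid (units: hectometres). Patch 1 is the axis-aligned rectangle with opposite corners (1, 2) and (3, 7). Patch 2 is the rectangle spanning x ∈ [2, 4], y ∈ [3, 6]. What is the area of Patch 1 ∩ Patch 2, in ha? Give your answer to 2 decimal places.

|Patch 1∩Patch 2|: x∈[2,3], y∈[3,6] → 1·3 = 3.

3.00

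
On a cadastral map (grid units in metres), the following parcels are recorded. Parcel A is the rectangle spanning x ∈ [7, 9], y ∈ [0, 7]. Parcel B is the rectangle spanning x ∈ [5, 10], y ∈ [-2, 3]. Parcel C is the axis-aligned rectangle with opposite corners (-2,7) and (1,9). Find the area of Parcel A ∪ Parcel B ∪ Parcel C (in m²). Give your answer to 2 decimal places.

39.00

By inclusion–exclusion:
Individual areas: |Parcel A| = 14, |Parcel B| = 25, |Parcel C| = 6.
|Parcel A∩Parcel B|: x∈[7,9], y∈[0,3] → 2·3 = 6.
|Parcel A∩Parcel C| = 0 (no overlap).
|Parcel B∩Parcel C| = 0 (no overlap).
|Parcel A∩Parcel B∩Parcel C| = 0.
|Parcel A ∪ Parcel B ∪ Parcel C| = 45 − 6 + 0 = 39.00.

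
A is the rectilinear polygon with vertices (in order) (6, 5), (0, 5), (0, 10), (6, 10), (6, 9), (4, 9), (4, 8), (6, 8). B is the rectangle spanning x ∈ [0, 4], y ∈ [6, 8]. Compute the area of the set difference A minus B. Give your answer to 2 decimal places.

20.00

|A| = 28, |A∩B| = 8.
|A ∖ B| = |A| − |A∩B| = 28 − 8 = 20.00.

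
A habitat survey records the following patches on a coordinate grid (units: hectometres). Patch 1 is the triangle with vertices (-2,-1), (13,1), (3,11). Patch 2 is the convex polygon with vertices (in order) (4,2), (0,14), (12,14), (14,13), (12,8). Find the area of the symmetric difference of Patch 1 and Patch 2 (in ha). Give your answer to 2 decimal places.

129.76

|Patch 1| = 85, |Patch 2| = 102, |Patch 1∩Patch 2| = 28.619.
|Patch 1 △ Patch 2| = |Patch 1| + |Patch 2| − 2·|Patch 1∩Patch 2| = 85 + 102 − 57.2381 = 129.76.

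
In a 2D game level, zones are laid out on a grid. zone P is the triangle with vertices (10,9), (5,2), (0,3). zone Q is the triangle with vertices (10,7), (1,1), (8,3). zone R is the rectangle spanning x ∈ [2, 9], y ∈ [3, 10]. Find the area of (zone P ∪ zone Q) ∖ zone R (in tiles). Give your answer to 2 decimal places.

|zone P ∪ zone Q| = 28.5337.
|(zone P ∪ zone Q) ∩ zone R| = 21.0061.
|(zone P ∪ zone Q) ∖ zone R| = 28.5337 − 21.0061 = 7.53.

7.53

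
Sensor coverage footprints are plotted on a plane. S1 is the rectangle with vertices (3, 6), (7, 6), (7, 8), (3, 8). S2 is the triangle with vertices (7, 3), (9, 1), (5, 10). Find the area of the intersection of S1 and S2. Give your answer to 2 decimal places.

The intersection is the polygon with vertices (5.889,8), (6.778,6), (6.143,6), (5.571,8).
By the shoelace formula its area is 0.95.

0.95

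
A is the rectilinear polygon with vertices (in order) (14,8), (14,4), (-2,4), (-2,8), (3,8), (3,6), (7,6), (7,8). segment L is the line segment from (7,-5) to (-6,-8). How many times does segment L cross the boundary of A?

0

The segment lies entirely outside A and never meets its boundary.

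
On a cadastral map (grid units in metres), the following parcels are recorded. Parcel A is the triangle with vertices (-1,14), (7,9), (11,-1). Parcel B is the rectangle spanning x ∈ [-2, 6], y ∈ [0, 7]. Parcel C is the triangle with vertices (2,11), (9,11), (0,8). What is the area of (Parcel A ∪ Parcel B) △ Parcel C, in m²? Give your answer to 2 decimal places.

86.20

|Parcel A ∪ Parcel B| = 84.775.
|(Parcel A ∪ Parcel B) ∩ Parcel C| = 4.5381.
|(Parcel A ∪ Parcel B) △ Parcel C| = 84.775 + 10.5 − 9.0763 = 86.20.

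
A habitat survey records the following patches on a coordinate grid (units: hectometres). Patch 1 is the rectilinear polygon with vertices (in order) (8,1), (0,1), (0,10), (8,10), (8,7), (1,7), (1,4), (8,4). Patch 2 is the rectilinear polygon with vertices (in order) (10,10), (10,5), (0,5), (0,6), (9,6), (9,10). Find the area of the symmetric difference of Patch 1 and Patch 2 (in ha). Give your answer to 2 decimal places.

63.00

|Patch 1| = 51, |Patch 2| = 14, |Patch 1∩Patch 2| = 1.
|Patch 1 △ Patch 2| = |Patch 1| + |Patch 2| − 2·|Patch 1∩Patch 2| = 51 + 14 − 2 = 63.00.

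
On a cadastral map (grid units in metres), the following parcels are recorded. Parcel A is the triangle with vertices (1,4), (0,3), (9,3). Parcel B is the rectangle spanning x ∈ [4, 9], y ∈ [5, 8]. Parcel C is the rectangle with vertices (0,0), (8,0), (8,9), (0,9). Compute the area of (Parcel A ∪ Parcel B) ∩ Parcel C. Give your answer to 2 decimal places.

16.44

|Parcel A ∪ Parcel B| = 19.5.
|(Parcel A ∪ Parcel B) ∩ Parcel C| = 16.44.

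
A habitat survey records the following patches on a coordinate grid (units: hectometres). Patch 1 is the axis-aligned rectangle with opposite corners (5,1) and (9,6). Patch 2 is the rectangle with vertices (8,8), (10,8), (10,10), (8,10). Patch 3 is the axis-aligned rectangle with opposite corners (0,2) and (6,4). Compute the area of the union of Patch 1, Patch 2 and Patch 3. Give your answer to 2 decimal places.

34.00

By inclusion–exclusion:
Individual areas: |Patch 1| = 20, |Patch 2| = 4, |Patch 3| = 12.
|Patch 1∩Patch 2| = 0 (no overlap).
|Patch 1∩Patch 3|: x∈[5,6], y∈[2,4] → 1·2 = 2.
|Patch 2∩Patch 3| = 0 (no overlap).
|Patch 1∩Patch 2∩Patch 3| = 0.
|Patch 1 ∪ Patch 2 ∪ Patch 3| = 36 − 2 + 0 = 34.00.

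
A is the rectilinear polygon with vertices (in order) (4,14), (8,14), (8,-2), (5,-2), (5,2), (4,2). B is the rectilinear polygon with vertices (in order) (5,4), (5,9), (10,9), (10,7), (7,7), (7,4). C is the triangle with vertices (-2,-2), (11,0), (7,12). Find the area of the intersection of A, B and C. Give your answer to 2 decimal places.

12.00

The intersection is the polygon with vertices (7,7), (7,4), (5,4), (5,8.889), (5.071,9), (8,9), (8,7).
By the shoelace formula its area is 12.00.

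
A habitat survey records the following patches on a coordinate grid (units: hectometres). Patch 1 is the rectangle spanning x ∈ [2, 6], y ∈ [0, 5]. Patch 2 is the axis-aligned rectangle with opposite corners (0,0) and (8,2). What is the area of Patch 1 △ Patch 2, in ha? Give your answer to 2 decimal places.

|Patch 1∩Patch 2|: x∈[2,6], y∈[0,2] → 4·2 = 8.
|Patch 1 △ Patch 2| = |Patch 1| + |Patch 2| − 2·|Patch 1∩Patch 2| = 20 + 16 − 16 = 20.00.

20.00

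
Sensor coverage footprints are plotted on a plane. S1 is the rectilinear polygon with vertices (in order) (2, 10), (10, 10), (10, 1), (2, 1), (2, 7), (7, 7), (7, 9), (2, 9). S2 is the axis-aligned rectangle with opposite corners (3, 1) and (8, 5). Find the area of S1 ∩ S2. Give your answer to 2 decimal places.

20.00

The intersection is the polygon with vertices (3,1), (3,5), (8,5), (8,1).
By the shoelace formula its area is 20.00.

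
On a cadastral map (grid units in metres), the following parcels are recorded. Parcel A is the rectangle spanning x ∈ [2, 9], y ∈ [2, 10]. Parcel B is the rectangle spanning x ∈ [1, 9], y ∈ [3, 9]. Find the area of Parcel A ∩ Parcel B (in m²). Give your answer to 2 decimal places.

42.00

|Parcel A∩Parcel B|: x∈[2,9], y∈[3,9] → 7·6 = 42.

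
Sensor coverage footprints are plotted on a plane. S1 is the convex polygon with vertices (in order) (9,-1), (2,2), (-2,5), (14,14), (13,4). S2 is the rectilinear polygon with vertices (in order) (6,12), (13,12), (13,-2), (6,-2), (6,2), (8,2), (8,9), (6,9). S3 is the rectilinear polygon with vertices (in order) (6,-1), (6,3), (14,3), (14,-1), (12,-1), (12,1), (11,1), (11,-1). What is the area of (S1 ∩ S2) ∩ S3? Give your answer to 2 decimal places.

The region (S1 ∩ S2) ∩ S3 is the polygon with vertices (6,2), (8,2), (8,3), (12.2,3), (9,-1), (6,0.286).
By the shoelace formula its area is 14.47.

14.47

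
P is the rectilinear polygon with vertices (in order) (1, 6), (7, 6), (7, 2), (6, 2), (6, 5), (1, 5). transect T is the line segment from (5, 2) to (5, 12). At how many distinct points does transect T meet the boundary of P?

2

The segment meets the boundary at (5,6), (5,5).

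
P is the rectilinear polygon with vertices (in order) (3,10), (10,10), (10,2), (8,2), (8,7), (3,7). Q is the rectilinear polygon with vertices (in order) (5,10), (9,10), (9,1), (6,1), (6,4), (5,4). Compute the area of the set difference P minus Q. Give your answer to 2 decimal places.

14.00

|P| = 31, |P∩Q| = 17.
|P ∖ Q| = |P| − |P∩Q| = 31 − 17 = 14.00.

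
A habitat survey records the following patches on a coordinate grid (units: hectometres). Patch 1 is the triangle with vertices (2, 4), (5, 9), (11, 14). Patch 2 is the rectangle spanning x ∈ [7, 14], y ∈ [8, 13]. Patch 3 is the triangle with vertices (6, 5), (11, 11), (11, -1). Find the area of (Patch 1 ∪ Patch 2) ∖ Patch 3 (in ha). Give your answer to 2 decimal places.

|Patch 1 ∪ Patch 2| = 40.4278.
|(Patch 1 ∪ Patch 2) ∩ Patch 3| = 3.75.
|(Patch 1 ∪ Patch 2) ∖ Patch 3| = 40.4278 − 3.75 = 36.68.

36.68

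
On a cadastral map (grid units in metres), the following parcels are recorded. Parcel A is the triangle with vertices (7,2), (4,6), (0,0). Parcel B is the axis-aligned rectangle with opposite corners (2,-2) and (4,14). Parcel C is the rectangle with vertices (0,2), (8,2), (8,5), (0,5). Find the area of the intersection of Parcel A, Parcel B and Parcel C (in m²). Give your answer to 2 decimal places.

The intersection is the polygon with vertices (4,2), (2,2), (2,3), (3.333,5), (4,5).
By the shoelace formula its area is 4.67.

4.67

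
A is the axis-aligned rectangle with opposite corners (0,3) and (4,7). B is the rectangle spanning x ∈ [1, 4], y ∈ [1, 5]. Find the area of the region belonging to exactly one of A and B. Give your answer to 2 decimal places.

|A∩B|: x∈[1,4], y∈[3,5] → 3·2 = 6.
|A △ B| = |A| + |B| − 2·|A∩B| = 16 + 12 − 12 = 16.00.

16.00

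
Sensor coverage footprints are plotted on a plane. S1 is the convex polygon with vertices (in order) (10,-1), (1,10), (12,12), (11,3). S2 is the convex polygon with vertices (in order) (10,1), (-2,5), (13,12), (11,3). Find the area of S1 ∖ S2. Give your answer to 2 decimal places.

21.77

|S1| = 72, |S1∩S2| = 50.2329.
|S1 ∖ S2| = |S1| − |S1∩S2| = 72 − 50.2329 = 21.77.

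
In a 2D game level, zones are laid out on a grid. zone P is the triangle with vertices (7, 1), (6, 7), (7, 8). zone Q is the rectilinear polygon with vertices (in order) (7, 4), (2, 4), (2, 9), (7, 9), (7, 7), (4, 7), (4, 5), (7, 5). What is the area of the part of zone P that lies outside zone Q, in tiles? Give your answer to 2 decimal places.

|zone P| = 3.5, |zone P∩zone Q| = 1.0833.
|zone P ∖ zone Q| = |zone P| − |zone P∩zone Q| = 3.5 − 1.0833 = 2.42.

2.42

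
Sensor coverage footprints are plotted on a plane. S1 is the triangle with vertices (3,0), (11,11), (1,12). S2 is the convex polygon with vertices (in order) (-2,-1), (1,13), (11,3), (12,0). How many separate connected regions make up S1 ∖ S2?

1

S1 ∖ S2 is a single connected region.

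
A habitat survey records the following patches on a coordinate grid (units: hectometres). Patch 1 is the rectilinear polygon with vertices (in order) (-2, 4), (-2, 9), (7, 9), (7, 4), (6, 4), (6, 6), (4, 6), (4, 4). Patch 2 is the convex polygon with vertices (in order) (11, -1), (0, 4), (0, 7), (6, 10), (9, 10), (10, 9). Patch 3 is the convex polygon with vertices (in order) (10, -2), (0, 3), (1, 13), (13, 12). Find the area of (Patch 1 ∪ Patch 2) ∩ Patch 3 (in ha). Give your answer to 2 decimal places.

79.39

The region (Patch 1 ∪ Patch 2) ∩ Patch 3 is the polygon with vertices (4,9), (6,10), (9,10), (10,9), (10.75,1.5), (10.284,-0.675), (0.096,3.957), (0.6,9).
By the shoelace formula its area is 79.39.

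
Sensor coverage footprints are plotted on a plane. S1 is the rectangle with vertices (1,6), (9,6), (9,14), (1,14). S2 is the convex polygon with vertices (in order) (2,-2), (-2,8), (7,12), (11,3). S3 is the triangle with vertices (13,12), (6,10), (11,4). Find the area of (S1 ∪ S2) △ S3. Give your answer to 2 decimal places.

|S1 ∪ S2| = 132.
|(S1 ∪ S2) ∩ S3| = 7.2619.
|(S1 ∪ S2) △ S3| = 132 + 26 − 14.5238 = 143.48.

143.48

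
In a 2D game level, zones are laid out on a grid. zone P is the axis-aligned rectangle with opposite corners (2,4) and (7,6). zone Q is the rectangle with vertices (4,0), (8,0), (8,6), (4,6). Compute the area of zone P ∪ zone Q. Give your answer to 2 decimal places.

By inclusion–exclusion:
Individual areas: |zone P| = 10, |zone Q| = 24.
|zone P∩zone Q|: x∈[4,7], y∈[4,6] → 3·2 = 6.
|zone P ∪ zone Q| = 34 − 6 = 28.00.

28.00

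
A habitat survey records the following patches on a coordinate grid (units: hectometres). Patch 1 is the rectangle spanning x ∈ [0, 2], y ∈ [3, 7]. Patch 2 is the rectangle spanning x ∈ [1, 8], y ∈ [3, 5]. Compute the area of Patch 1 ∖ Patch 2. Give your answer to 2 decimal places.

6.00

|Patch 1∩Patch 2|: x∈[1,2], y∈[3,5] → 1·2 = 2.
|Patch 1| = 8.
|Patch 1 ∖ Patch 2| = |Patch 1| − |Patch 1∩Patch 2| = 8 − 2 = 6.00.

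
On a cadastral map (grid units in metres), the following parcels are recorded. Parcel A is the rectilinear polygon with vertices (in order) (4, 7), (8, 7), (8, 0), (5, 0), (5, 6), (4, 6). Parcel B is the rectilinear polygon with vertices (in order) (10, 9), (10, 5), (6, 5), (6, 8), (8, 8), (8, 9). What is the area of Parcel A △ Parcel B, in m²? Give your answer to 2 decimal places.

28.00

|Parcel A| = 22, |Parcel B| = 14, |Parcel A∩Parcel B| = 4.
|Parcel A △ Parcel B| = |Parcel A| + |Parcel B| − 2·|Parcel A∩Parcel B| = 22 + 14 − 8 = 28.00.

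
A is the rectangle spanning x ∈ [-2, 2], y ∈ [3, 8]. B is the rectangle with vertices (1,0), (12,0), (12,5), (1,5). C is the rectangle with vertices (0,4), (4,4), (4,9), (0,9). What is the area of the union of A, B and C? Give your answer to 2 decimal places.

By inclusion–exclusion:
Individual areas: |A| = 20, |B| = 55, |C| = 20.
|A∩B|: x∈[1,2], y∈[3,5] → 1·2 = 2.
|A∩C|: x∈[0,2], y∈[4,8] → 2·4 = 8.
|B∩C|: x∈[1,4], y∈[4,5] → 3·1 = 3.
|A∩B∩C| = 1.
|A ∪ B ∪ C| = 95 − 13 + 1 = 83.00.

83.00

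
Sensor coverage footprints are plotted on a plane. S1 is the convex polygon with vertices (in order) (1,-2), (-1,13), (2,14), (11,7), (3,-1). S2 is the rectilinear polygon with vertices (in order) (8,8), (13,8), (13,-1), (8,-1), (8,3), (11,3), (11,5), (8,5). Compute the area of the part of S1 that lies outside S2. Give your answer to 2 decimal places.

96.64

|S1| = 103, |S1∩S2| = 6.3571.
|S1 ∖ S2| = |S1| − |S1∩S2| = 103 − 6.3571 = 96.64.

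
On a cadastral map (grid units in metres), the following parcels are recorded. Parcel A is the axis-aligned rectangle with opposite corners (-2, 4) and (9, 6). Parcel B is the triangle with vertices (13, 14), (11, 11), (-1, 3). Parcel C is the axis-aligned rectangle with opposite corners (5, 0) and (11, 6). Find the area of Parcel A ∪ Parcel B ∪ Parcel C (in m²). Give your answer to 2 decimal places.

By inclusion–exclusion:
Individual areas: |Parcel A| = 22, |Parcel B| = 10, |Parcel C| = 36.
|Parcel A∩Parcel B| = 0.9091.
|Parcel A∩Parcel C|: x∈[5,9], y∈[4,6] → 4·2 = 8.
|Parcel B∩Parcel C| = 0.
|Parcel A∩Parcel B∩Parcel C| = 0.
|Parcel A ∪ Parcel B ∪ Parcel C| = 68 − 8.9091 + 0 = 59.09.

59.09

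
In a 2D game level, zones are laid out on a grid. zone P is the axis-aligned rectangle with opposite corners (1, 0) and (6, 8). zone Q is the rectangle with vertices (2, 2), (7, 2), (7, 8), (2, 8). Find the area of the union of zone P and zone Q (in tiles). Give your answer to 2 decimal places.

46.00

By inclusion–exclusion:
Individual areas: |zone P| = 40, |zone Q| = 30.
|zone P∩zone Q|: x∈[2,6], y∈[2,8] → 4·6 = 24.
|zone P ∪ zone Q| = 70 − 24 = 46.00.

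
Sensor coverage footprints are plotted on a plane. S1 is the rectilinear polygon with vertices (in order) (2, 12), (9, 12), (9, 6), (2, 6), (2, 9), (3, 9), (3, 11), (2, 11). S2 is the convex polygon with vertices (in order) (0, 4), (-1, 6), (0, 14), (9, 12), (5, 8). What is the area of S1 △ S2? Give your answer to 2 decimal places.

49.00

|S1| = 40, |S2| = 52, |S1∩S2| = 21.5.
|S1 △ S2| = |S1| + |S2| − 2·|S1∩S2| = 40 + 52 − 43 = 49.00.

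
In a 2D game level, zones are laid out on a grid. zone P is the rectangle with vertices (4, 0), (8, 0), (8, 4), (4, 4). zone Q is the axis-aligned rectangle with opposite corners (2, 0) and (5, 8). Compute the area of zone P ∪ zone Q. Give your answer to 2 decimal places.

36.00

By inclusion–exclusion:
Individual areas: |zone P| = 16, |zone Q| = 24.
|zone P∩zone Q|: x∈[4,5], y∈[0,4] → 1·4 = 4.
|zone P ∪ zone Q| = 40 − 4 = 36.00.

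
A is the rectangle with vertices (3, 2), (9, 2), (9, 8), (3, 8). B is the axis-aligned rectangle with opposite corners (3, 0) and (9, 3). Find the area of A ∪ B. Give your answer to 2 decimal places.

48.00

By inclusion–exclusion:
Individual areas: |A| = 36, |B| = 18.
|A∩B|: x∈[3,9], y∈[2,3] → 6·1 = 6.
|A ∪ B| = 54 − 6 = 48.00.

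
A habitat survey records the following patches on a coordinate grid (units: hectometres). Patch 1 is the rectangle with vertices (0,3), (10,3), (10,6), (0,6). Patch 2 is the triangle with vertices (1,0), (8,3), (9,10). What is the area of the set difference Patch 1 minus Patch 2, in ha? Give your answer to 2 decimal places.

|Patch 1| = 30, |Patch 1∩Patch 2| = 10.8429.
|Patch 1 ∖ Patch 2| = |Patch 1| − |Patch 1∩Patch 2| = 30 − 10.8429 = 19.16.

19.16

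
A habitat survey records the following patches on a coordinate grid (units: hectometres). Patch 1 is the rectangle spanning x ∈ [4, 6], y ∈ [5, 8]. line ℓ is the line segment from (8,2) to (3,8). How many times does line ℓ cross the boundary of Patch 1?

2

The segment meets the boundary at (4,6.8), (5.5,5).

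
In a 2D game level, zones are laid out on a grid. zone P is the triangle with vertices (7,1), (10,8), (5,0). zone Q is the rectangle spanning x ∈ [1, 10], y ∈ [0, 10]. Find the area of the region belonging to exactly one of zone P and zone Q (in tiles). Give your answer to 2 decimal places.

84.50

|zone P| = 5.5, |zone Q| = 90, |zone P∩zone Q| = 5.5.
|zone P △ zone Q| = |zone P| + |zone Q| − 2·|zone P∩zone Q| = 5.5 + 90 − 11 = 84.50.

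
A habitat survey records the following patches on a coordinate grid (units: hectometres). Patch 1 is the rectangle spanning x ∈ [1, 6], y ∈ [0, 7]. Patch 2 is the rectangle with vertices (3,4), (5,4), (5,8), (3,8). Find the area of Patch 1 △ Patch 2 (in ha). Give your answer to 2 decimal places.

31.00

|Patch 1∩Patch 2|: x∈[3,5], y∈[4,7] → 2·3 = 6.
|Patch 1 △ Patch 2| = |Patch 1| + |Patch 2| − 2·|Patch 1∩Patch 2| = 35 + 8 − 12 = 31.00.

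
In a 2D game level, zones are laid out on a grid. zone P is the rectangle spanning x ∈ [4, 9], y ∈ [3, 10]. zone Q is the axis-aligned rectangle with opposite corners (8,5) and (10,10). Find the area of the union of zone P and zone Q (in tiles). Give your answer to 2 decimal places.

40.00

By inclusion–exclusion:
Individual areas: |zone P| = 35, |zone Q| = 10.
|zone P∩zone Q|: x∈[8,9], y∈[5,10] → 1·5 = 5.
|zone P ∪ zone Q| = 45 − 5 = 40.00.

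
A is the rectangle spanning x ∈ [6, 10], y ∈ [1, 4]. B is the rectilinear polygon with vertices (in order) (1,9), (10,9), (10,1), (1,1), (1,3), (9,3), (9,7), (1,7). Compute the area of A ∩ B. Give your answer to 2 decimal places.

9.00

The intersection is the polygon with vertices (10,1), (6,1), (6,3), (9,3), (9,4), (10,4).
By the shoelace formula its area is 9.00.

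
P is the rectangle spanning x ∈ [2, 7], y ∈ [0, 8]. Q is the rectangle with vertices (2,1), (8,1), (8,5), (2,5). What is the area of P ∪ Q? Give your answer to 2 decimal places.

By inclusion–exclusion:
Individual areas: |P| = 40, |Q| = 24.
|P∩Q|: x∈[2,7], y∈[1,5] → 5·4 = 20.
|P ∪ Q| = 64 − 20 = 44.00.

44.00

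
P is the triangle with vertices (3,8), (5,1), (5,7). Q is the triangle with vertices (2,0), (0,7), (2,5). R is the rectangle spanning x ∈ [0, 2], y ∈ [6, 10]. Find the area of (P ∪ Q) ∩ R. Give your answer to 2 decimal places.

0.36

The region (P ∪ Q) ∩ R is the polygon with vertices (0,7), (1,6), (0.286,6).
By the shoelace formula its area is 0.36.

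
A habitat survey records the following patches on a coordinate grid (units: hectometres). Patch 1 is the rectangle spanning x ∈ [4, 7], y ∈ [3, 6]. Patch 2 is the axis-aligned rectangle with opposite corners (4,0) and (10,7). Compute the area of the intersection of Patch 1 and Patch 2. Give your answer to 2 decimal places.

9.00

|Patch 1∩Patch 2|: x∈[4,7], y∈[3,6] → 3·3 = 9.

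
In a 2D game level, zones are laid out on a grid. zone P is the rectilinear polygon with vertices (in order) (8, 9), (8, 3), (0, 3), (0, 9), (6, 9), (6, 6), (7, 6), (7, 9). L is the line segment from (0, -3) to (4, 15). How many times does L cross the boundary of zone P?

The segment meets the boundary at (2.667,9), (1.333,3).

2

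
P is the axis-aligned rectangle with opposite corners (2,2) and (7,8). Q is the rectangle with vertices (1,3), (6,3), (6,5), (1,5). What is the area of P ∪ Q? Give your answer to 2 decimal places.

By inclusion–exclusion:
Individual areas: |P| = 30, |Q| = 10.
|P∩Q|: x∈[2,6], y∈[3,5] → 4·2 = 8.
|P ∪ Q| = 40 − 8 = 32.00.

32.00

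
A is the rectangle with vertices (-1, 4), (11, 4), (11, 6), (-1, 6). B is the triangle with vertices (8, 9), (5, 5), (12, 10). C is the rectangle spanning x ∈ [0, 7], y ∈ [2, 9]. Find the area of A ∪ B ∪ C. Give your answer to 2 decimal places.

By inclusion–exclusion:
Individual areas: |A| = 24, |B| = 6.5, |C| = 49.
|A∩B| = 0.325.
|A∩C|: x∈[0,7], y∈[4,6] → 7·2 = 14.
|B∩C| = 1.2381.
|A∩B∩C| = 0.325.
|A ∪ B ∪ C| = 79.5 − 15.5631 + 0.325 = 64.26.

64.26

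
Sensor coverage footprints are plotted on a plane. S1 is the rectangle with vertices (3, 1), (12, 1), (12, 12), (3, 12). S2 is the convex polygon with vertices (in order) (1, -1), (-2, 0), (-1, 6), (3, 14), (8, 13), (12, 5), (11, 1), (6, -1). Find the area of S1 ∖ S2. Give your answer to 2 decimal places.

|S1| = 99, |S1∩S2| = 84.75.
|S1 ∖ S2| = |S1| − |S1∩S2| = 99 − 84.75 = 14.25.

14.25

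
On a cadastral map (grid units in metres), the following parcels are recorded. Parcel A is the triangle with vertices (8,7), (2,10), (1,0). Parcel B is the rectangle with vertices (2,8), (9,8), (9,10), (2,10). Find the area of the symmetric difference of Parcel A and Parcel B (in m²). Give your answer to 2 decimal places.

|Parcel A| = 31.5, |Parcel B| = 14, |Parcel A∩Parcel B| = 4.
|Parcel A △ Parcel B| = |Parcel A| + |Parcel B| − 2·|Parcel A∩Parcel B| = 31.5 + 14 − 8 = 37.50.

37.50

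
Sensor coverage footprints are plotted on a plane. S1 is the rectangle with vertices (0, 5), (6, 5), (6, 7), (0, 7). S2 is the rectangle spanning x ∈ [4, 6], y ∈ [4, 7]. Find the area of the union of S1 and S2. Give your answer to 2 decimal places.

14.00

By inclusion–exclusion:
Individual areas: |S1| = 12, |S2| = 6.
|S1∩S2|: x∈[4,6], y∈[5,7] → 2·2 = 4.
|S1 ∪ S2| = 18 − 4 = 14.00.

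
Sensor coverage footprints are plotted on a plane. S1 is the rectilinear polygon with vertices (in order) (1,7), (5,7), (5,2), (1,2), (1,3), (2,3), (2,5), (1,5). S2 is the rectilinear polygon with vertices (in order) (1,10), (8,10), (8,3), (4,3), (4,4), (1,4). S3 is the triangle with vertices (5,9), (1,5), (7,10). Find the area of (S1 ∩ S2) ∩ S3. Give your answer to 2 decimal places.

The region (S1 ∩ S2) ∩ S3 is the polygon with vertices (3.4,7), (1,5), (3,7).
By the shoelace formula its area is 0.40.

0.40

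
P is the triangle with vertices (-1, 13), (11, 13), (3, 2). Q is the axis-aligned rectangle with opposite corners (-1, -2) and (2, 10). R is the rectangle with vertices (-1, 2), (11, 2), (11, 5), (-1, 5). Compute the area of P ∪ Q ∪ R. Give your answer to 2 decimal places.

119.09

By inclusion–exclusion:
Individual areas: |P| = 66, |Q| = 36, |R| = 36.
|P∩Q| = 5.0114.
|P∩R| = 4.9091.
|Q∩R|: x∈[-1,2], y∈[2,5] → 3·3 = 9.
|P∩Q∩R| = 0.0114.
|P ∪ Q ∪ R| = 138 − 18.9205 + 0.0114 = 119.09.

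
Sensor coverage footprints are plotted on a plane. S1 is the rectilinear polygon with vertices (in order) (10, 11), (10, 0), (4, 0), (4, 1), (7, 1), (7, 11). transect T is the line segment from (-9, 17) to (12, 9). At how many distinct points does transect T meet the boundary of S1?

2

The segment meets the boundary at (10,9.762), (7,10.905).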